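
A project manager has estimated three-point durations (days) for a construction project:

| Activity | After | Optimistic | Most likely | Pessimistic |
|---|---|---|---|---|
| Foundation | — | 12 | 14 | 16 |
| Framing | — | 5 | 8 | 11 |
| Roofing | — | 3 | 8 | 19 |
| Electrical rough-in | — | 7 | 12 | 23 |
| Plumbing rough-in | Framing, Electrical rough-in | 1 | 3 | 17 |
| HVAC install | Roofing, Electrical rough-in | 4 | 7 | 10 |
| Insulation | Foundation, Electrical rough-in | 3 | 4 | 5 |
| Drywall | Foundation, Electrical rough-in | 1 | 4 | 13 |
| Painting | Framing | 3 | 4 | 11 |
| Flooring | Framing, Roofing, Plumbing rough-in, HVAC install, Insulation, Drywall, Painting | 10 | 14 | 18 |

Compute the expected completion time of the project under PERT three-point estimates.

te_Foundation = (12 + 4·14 + 16)/6 = 84/6 = 14
te_Framing = (5 + 4·8 + 11)/6 = 48/6 = 8
te_Roofing = (3 + 4·8 + 19)/6 = 54/6 = 9
te_Electrical rough-in = (7 + 4·12 + 23)/6 = 78/6 = 13
te_Plumbing rough-in = (1 + 4·3 + 17)/6 = 30/6 = 5
te_HVAC install = (4 + 4·7 + 10)/6 = 42/6 = 7
te_Insulation = (3 + 4·4 + 5)/6 = 24/6 = 4
te_Drywall = (1 + 4·4 + 13)/6 = 30/6 = 5
te_Painting = (3 + 4·4 + 11)/6 = 30/6 = 5
te_Flooring = (10 + 4·14 + 18)/6 = 84/6 = 14

Forward pass:
ES_Foundation = 0; EF_Foundation = 14
ES_Framing = 0; EF_Framing = 8
ES_Roofing = 0; EF_Roofing = 9
ES_Electrical rough-in = 0; EF_Electrical rough-in = 13
ES_Plumbing rough-in = max(EF_Framing=8, EF_Electrical rough-in=13) = 13; EF_Plumbing rough-in = 13+5 = 18
ES_HVAC install = max(EF_Roofing=9, EF_Electrical rough-in=13) = 13; EF_HVAC install = 13+7 = 20
ES_Insulation = max(EF_Foundation=14, EF_Electrical rough-in=13) = 14; EF_Insulation = 14+4 = 18
ES_Drywall = max(EF_Foundation=14, EF_Electrical rough-in=13) = 14; EF_Drywall = 14+5 = 19
ES_Painting = 8; EF_Painting = 8+5 = 13
ES_Flooring = max(EF_Framing=8, EF_Roofing=9, EF_Plumbing rough-in=18, EF_HVAC install=20, EF_Insulation=18, EF_Drywall=19, EF_Painting=13) = 20; EF_Flooring = 20+14 = 34
Expected project duration μ = 34 days. Critical path: Electrical rough-in → HVAC install → Flooring.

34 days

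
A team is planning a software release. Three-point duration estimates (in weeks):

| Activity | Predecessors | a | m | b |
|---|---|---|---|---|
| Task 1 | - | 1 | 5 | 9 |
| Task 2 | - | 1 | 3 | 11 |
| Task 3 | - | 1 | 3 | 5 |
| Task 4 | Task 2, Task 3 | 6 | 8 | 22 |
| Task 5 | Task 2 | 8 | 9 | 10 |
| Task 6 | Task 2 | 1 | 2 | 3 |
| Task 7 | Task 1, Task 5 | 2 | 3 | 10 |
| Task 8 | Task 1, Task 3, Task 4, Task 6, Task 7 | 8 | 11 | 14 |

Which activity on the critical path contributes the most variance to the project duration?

te_Task 1 = (1 + 4·5 + 9)/6 = 30/6 = 5; σ²_Task 1 = ((9−1)/6)² = 1.778
te_Task 2 = (1 + 4·3 + 11)/6 = 24/6 = 4; σ²_Task 2 = ((11−1)/6)² = 2.778
te_Task 3 = (1 + 4·3 + 5)/6 = 18/6 = 3; σ²_Task 3 = ((5−1)/6)² = 0.444
te_Task 4 = (6 + 4·8 + 22)/6 = 60/6 = 10; σ²_Task 4 = ((22−6)/6)² = 7.111
te_Task 5 = (8 + 4·9 + 10)/6 = 54/6 = 9; σ²_Task 5 = ((10−8)/6)² = 0.111
te_Task 6 = (1 + 4·2 + 3)/6 = 12/6 = 2; σ²_Task 6 = ((3−1)/6)² = 0.111
te_Task 7 = (2 + 4·3 + 10)/6 = 24/6 = 4; σ²_Task 7 = ((10−2)/6)² = 1.778
te_Task 8 = (8 + 4·11 + 14)/6 = 66/6 = 11; σ²_Task 8 = ((14−8)/6)² = 1.000

Forward pass:
ES_Task 1 = 0; EF_Task 1 = 5
ES_Task 2 = 0; EF_Task 2 = 4
ES_Task 3 = 0; EF_Task 3 = 3
ES_Task 4 = max(EF_Task 2=4, EF_Task 3=3) = 4; EF_Task 4 = 4+10 = 14
ES_Task 5 = 4; EF_Task 5 = 4+9 = 13
ES_Task 6 = 4; EF_Task 6 = 4+2 = 6
ES_Task 7 = max(EF_Task 1=5, EF_Task 5=13) = 13; EF_Task 7 = 13+4 = 17
ES_Task 8 = max(EF_Task 1=5, EF_Task 3=3, EF_Task 4=14, EF_Task 6=6, EF_Task 7=17) = 17; EF_Task 8 = 17+11 = 28
Expected project duration μ = 28 weeks. Critical path: Task 2 → Task 5 → Task 7 → Task 8.

Variances on critical path: σ²_Task 2=2.778, σ²_Task 5=0.111, σ²_Task 7=1.778, σ²_Task 8=1.000.
Largest is σ²_Task 2 = 2.778.

Task 2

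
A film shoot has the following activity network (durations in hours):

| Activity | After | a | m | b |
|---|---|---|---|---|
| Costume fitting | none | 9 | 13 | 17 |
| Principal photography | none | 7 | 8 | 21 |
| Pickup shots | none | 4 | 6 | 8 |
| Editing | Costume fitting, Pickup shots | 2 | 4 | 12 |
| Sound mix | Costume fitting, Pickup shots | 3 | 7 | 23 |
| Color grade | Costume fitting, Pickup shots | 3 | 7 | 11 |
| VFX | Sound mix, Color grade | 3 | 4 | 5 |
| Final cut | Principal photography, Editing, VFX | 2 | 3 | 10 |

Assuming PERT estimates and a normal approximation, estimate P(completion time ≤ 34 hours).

0.851

te_Costume fitting = (9 + 4·13 + 17)/6 = 78/6 = 13; σ²_Costume fitting = ((17−9)/6)² = 1.778
te_Principal photography = (7 + 4·8 + 21)/6 = 60/6 = 10; σ²_Principal photography = ((21−7)/6)² = 5.444
te_Pickup shots = (4 + 4·6 + 8)/6 = 36/6 = 6; σ²_Pickup shots = ((8−4)/6)² = 0.444
te_Editing = (2 + 4·4 + 12)/6 = 30/6 = 5; σ²_Editing = ((12−2)/6)² = 2.778
te_Sound mix = (3 + 4·7 + 23)/6 = 54/6 = 9; σ²_Sound mix = ((23−3)/6)² = 11.111
te_Color grade = (3 + 4·7 + 11)/6 = 42/6 = 7; σ²_Color grade = ((11−3)/6)² = 1.778
te_VFX = (3 + 4·4 + 5)/6 = 24/6 = 4; σ²_VFX = ((5−3)/6)² = 0.111
te_Final cut = (2 + 4·3 + 10)/6 = 24/6 = 4; σ²_Final cut = ((10−2)/6)² = 1.778

Forward pass:
ES_Costume fitting = 0; EF_Costume fitting = 13
ES_Principal photography = 0; EF_Principal photography = 10
ES_Pickup shots = 0; EF_Pickup shots = 6
ES_Editing = max(EF_Costume fitting=13, EF_Pickup shots=6) = 13; EF_Editing = 13+5 = 18
ES_Sound mix = max(EF_Costume fitting=13, EF_Pickup shots=6) = 13; EF_Sound mix = 13+9 = 22
ES_Color grade = max(EF_Costume fitting=13, EF_Pickup shots=6) = 13; EF_Color grade = 13+7 = 20
ES_VFX = max(EF_Sound mix=22, EF_Color grade=20) = 22; EF_VFX = 22+4 = 26
ES_Final cut = max(EF_Principal photography=10, EF_Editing=18, EF_VFX=26) = 26; EF_Final cut = 26+4 = 30
Expected project duration μ = 30 hours. Critical path: Costume fitting → Sound mix → VFX → Final cut.

Variance along critical path = 1.778 + 11.111 + 0.111 + 1.778 = 14.778; σ = √14.778 = 3.844 hours.
Z = (34 − 30) / 3.844 = 1.041
P(T ≤ 34) = Φ(1.041) ≈ 0.851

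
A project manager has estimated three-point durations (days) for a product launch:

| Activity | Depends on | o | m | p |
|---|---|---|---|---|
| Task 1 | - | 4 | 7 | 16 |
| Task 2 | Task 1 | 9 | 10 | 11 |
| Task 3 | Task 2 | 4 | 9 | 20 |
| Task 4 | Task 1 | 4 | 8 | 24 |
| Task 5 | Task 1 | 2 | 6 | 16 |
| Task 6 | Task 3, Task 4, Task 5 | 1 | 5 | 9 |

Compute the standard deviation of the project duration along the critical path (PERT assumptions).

te_Task 1 = (4 + 4·7 + 16)/6 = 48/6 = 8; σ²_Task 1 = ((16−4)/6)² = 4.000
te_Task 2 = (9 + 4·10 + 11)/6 = 60/6 = 10; σ²_Task 2 = ((11−9)/6)² = 0.111
te_Task 3 = (4 + 4·9 + 20)/6 = 60/6 = 10; σ²_Task 3 = ((20−4)/6)² = 7.111
te_Task 4 = (4 + 4·8 + 24)/6 = 60/6 = 10; σ²_Task 4 = ((24−4)/6)² = 11.111
te_Task 5 = (2 + 4·6 + 16)/6 = 42/6 = 7; σ²_Task 5 = ((16−2)/6)² = 5.444
te_Task 6 = (1 + 4·5 + 9)/6 = 30/6 = 5; σ²_Task 6 = ((9−1)/6)² = 1.778

Forward pass:
ES_Task 1 = 0; EF_Task 1 = 8
ES_Task 2 = 8; EF_Task 2 = 8+10 = 18
ES_Task 3 = 18; EF_Task 3 = 18+10 = 28
ES_Task 4 = 8; EF_Task 4 = 8+10 = 18
ES_Task 5 = 8; EF_Task 5 = 8+7 = 15
ES_Task 6 = max(EF_Task 3=28, EF_Task 4=18, EF_Task 5=15) = 28; EF_Task 6 = 28+5 = 33
Expected project duration μ = 33 days. Critical path: Task 1 → Task 2 → Task 3 → Task 6.

Variance along critical path = 4.000 + 0.111 + 7.111 + 1.778 = 13.000
σ = √13.000 = 3.606 days

3.61 days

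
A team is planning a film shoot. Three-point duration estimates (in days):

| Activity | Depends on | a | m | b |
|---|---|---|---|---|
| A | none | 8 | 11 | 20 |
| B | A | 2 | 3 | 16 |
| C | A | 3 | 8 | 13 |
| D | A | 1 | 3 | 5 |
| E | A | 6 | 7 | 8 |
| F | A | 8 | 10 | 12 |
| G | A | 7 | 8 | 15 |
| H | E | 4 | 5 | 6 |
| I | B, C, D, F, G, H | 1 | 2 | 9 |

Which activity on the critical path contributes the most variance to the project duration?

te_A = (8 + 4·11 + 20)/6 = 72/6 = 12; σ²_A = ((20−8)/6)² = 4.000
te_B = (2 + 4·3 + 16)/6 = 30/6 = 5; σ²_B = ((16−2)/6)² = 5.444
te_C = (3 + 4·8 + 13)/6 = 48/6 = 8; σ²_C = ((13−3)/6)² = 2.778
te_D = (1 + 4·3 + 5)/6 = 18/6 = 3; σ²_D = ((5−1)/6)² = 0.444
te_E = (6 + 4·7 + 8)/6 = 42/6 = 7; σ²_E = ((8−6)/6)² = 0.111
te_F = (8 + 4·10 + 12)/6 = 60/6 = 10; σ²_F = ((12−8)/6)² = 0.444
te_G = (7 + 4·8 + 15)/6 = 54/6 = 9; σ²_G = ((15−7)/6)² = 1.778
te_H = (4 + 4·5 + 6)/6 = 30/6 = 5; σ²_H = ((6−4)/6)² = 0.111
te_I = (1 + 4·2 + 9)/6 = 18/6 = 3; σ²_I = ((9−1)/6)² = 1.778

Forward pass:
ES_A = 0; EF_A = 12
ES_B = 12; EF_B = 12+5 = 17
ES_C = 12; EF_C = 12+8 = 20
ES_D = 12; EF_D = 12+3 = 15
ES_E = 12; EF_E = 12+7 = 19
ES_F = 12; EF_F = 12+10 = 22
ES_G = 12; EF_G = 12+9 = 21
ES_H = 19; EF_H = 19+5 = 24
ES_I = max(EF_B=17, EF_C=20, EF_D=15, EF_F=22, EF_G=21, EF_H=24) = 24; EF_I = 24+3 = 27
Expected project duration μ = 27 days. Critical path: A → E → H → I.

Variances on critical path: σ²_A=4.000, σ²_E=0.111, σ²_H=0.111, σ²_I=1.778.
Largest is σ²_A = 4.000.

A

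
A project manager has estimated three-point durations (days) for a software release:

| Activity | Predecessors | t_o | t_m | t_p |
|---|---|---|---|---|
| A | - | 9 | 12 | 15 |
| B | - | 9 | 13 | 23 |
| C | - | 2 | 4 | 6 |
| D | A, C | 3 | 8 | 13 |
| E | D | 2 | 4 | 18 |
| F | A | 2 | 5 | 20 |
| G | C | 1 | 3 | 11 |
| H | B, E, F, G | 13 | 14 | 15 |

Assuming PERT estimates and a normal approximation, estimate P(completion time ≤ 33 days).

0.017

te_A = (9 + 4·12 + 15)/6 = 72/6 = 12; σ²_A = ((15−9)/6)² = 1.000
te_B = (9 + 4·13 + 23)/6 = 84/6 = 14; σ²_B = ((23−9)/6)² = 5.444
te_C = (2 + 4·4 + 6)/6 = 24/6 = 4; σ²_C = ((6−2)/6)² = 0.444
te_D = (3 + 4·8 + 13)/6 = 48/6 = 8; σ²_D = ((13−3)/6)² = 2.778
te_E = (2 + 4·4 + 18)/6 = 36/6 = 6; σ²_E = ((18−2)/6)² = 7.111
te_F = (2 + 4·5 + 20)/6 = 42/6 = 7; σ²_F = ((20−2)/6)² = 9.000
te_G = (1 + 4·3 + 11)/6 = 24/6 = 4; σ²_G = ((11−1)/6)² = 2.778
te_H = (13 + 4·14 + 15)/6 = 84/6 = 14; σ²_H = ((15−13)/6)² = 0.111

Forward pass:
ES_A = 0; EF_A = 12
ES_B = 0; EF_B = 14
ES_C = 0; EF_C = 4
ES_D = max(EF_A=12, EF_C=4) = 12; EF_D = 12+8 = 20
ES_E = 20; EF_E = 20+6 = 26
ES_F = 12; EF_F = 12+7 = 19
ES_G = 4; EF_G = 4+4 = 8
ES_H = max(EF_B=14, EF_E=26, EF_F=19, EF_G=8) = 26; EF_H = 26+14 = 40
Expected project duration μ = 40 days. Critical path: A → D → E → H.

Variance along critical path = 1.000 + 2.778 + 7.111 + 0.111 = 11.000; σ = √11.000 = 3.317 days.
Z = (33 − 40) / 3.317 = -2.111
P(T ≤ 33) = Φ(-2.111) ≈ 0.017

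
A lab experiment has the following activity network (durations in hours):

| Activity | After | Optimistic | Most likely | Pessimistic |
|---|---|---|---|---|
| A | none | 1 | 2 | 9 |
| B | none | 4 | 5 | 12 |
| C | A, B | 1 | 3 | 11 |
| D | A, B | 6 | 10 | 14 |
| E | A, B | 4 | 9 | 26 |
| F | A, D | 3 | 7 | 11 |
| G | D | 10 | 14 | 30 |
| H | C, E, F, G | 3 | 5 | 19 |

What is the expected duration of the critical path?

te_A = (1 + 4·2 + 9)/6 = 18/6 = 3
te_B = (4 + 4·5 + 12)/6 = 36/6 = 6
te_C = (1 + 4·3 + 11)/6 = 24/6 = 4
te_D = (6 + 4·10 + 14)/6 = 60/6 = 10
te_E = (4 + 4·9 + 26)/6 = 66/6 = 11
te_F = (3 + 4·7 + 11)/6 = 42/6 = 7
te_G = (10 + 4·14 + 30)/6 = 96/6 = 16
te_H = (3 + 4·5 + 19)/6 = 42/6 = 7

Forward pass:
ES_A = 0; EF_A = 3
ES_B = 0; EF_B = 6
ES_C = max(EF_A=3, EF_B=6) = 6; EF_C = 6+4 = 10
ES_D = max(EF_A=3, EF_B=6) = 6; EF_D = 6+10 = 16
ES_E = max(EF_A=3, EF_B=6) = 6; EF_E = 6+11 = 17
ES_F = max(EF_A=3, EF_D=16) = 16; EF_F = 16+7 = 23
ES_G = 16; EF_G = 16+16 = 32
ES_H = max(EF_C=10, EF_E=17, EF_F=23, EF_G=32) = 32; EF_H = 32+7 = 39
Expected project duration μ = 39 hours. Critical path: B → D → G → H.

39 hours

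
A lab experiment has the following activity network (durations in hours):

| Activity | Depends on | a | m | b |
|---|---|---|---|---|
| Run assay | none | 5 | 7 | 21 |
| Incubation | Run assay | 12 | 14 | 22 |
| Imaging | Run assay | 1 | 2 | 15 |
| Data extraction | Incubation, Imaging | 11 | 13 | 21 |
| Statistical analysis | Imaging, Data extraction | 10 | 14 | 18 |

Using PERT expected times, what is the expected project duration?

52 hours

te_Run assay = (5 + 4·7 + 21)/6 = 54/6 = 9
te_Incubation = (12 + 4·14 + 22)/6 = 90/6 = 15
te_Imaging = (1 + 4·2 + 15)/6 = 24/6 = 4
te_Data extraction = (11 + 4·13 + 21)/6 = 84/6 = 14
te_Statistical analysis = (10 + 4·14 + 18)/6 = 84/6 = 14

Forward pass:
ES_Run assay = 0; EF_Run assay = 9
ES_Incubation = 9; EF_Incubation = 9+15 = 24
ES_Imaging = 9; EF_Imaging = 9+4 = 13
ES_Data extraction = max(EF_Incubation=24, EF_Imaging=13) = 24; EF_Data extraction = 24+14 = 38
ES_Statistical analysis = max(EF_Imaging=13, EF_Data extraction=38) = 38; EF_Statistical analysis = 38+14 = 52
Expected project duration μ = 52 hours. Critical path: Run assay → Incubation → Data extraction → Statistical analysis.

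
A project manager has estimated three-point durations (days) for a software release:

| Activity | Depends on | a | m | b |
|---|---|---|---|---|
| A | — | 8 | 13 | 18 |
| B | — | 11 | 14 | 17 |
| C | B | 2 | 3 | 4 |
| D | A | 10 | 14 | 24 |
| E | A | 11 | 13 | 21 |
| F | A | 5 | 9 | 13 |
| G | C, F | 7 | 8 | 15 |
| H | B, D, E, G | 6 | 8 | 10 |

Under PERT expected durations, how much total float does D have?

3 days

te_A = (8 + 4·13 + 18)/6 = 78/6 = 13
te_B = (11 + 4·14 + 17)/6 = 84/6 = 14
te_C = (2 + 4·3 + 4)/6 = 18/6 = 3
te_D = (10 + 4·14 + 24)/6 = 90/6 = 15
te_E = (11 + 4·13 + 21)/6 = 84/6 = 14
te_F = (5 + 4·9 + 13)/6 = 54/6 = 9
te_G = (7 + 4·8 + 15)/6 = 54/6 = 9
te_H = (6 + 4·8 + 10)/6 = 48/6 = 8

Forward pass:
ES_A = 0; EF_A = 13
ES_B = 0; EF_B = 14
ES_C = 14; EF_C = 14+3 = 17
ES_D = 13; EF_D = 13+15 = 28
ES_E = 13; EF_E = 13+14 = 27
ES_F = 13; EF_F = 13+9 = 22
ES_G = max(EF_C=17, EF_F=22) = 22; EF_G = 22+9 = 31
ES_H = max(EF_B=14, EF_D=28, EF_E=27, EF_G=31) = 31; EF_H = 31+8 = 39
Expected project duration μ = 39 days. Critical path: A → F → G → H.

Backward pass:
LF_H = 39; LS_H = 39−8 = 31
LF_G = LS_H = 31; LS_G = 31−9 = 22
LF_F = LS_G = 22; LS_F = 22−9 = 13
LF_E = LS_H = 31; LS_E = 31−14 = 17
LF_D = LS_H = 31; LS_D = 31−15 = 16
LF_C = LS_G = 22; LS_C = 22−3 = 19
LF_B = min(LS_C=19, LS_H=31) = 19; LS_B = 19−14 = 5
LF_A = min(LS_D=16, LS_E=17, LS_F=13) = 13; LS_A = 13−13 = 0
Slack_D = LS_D − ES_D = 16 − 13 = 3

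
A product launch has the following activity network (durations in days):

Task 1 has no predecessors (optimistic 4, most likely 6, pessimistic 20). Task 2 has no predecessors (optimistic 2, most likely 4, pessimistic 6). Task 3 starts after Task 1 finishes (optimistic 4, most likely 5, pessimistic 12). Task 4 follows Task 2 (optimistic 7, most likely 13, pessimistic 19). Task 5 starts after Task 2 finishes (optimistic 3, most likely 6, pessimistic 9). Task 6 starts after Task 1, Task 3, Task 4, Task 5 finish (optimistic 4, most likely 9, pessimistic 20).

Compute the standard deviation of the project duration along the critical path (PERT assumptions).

3.40 days

te_Task 1 = (4 + 4·6 + 20)/6 = 48/6 = 8; σ²_Task 1 = ((20−4)/6)² = 7.111
te_Task 2 = (2 + 4·4 + 6)/6 = 24/6 = 4; σ²_Task 2 = ((6−2)/6)² = 0.444
te_Task 3 = (4 + 4·5 + 12)/6 = 36/6 = 6; σ²_Task 3 = ((12−4)/6)² = 1.778
te_Task 4 = (7 + 4·13 + 19)/6 = 78/6 = 13; σ²_Task 4 = ((19−7)/6)² = 4.000
te_Task 5 = (3 + 4·6 + 9)/6 = 36/6 = 6; σ²_Task 5 = ((9−3)/6)² = 1.000
te_Task 6 = (4 + 4·9 + 20)/6 = 60/6 = 10; σ²_Task 6 = ((20−4)/6)² = 7.111

Forward pass:
ES_Task 1 = 0; EF_Task 1 = 8
ES_Task 2 = 0; EF_Task 2 = 4
ES_Task 3 = 8; EF_Task 3 = 8+6 = 14
ES_Task 4 = 4; EF_Task 4 = 4+13 = 17
ES_Task 5 = 4; EF_Task 5 = 4+6 = 10
ES_Task 6 = max(EF_Task 1=8, EF_Task 3=14, EF_Task 4=17, EF_Task 5=10) = 17; EF_Task 6 = 17+10 = 27
Expected project duration μ = 27 days. Critical path: Task 2 → Task 4 → Task 6.

Variance along critical path = 0.444 + 4.000 + 7.111 = 11.556
σ = √11.556 = 3.399 days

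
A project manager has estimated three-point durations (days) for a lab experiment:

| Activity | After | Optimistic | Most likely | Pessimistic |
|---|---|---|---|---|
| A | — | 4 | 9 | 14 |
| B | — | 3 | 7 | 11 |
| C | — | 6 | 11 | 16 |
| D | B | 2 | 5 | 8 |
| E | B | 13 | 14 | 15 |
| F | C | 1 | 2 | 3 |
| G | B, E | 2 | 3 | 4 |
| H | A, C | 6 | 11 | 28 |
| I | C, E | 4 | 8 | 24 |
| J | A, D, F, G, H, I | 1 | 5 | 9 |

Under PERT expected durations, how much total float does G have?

te_A = (4 + 4·9 + 14)/6 = 54/6 = 9
te_B = (3 + 4·7 + 11)/6 = 42/6 = 7
te_C = (6 + 4·11 + 16)/6 = 66/6 = 11
te_D = (2 + 4·5 + 8)/6 = 30/6 = 5
te_E = (13 + 4·14 + 15)/6 = 84/6 = 14
te_F = (1 + 4·2 + 3)/6 = 12/6 = 2
te_G = (2 + 4·3 + 4)/6 = 18/6 = 3
te_H = (6 + 4·11 + 28)/6 = 78/6 = 13
te_I = (4 + 4·8 + 24)/6 = 60/6 = 10
te_J = (1 + 4·5 + 9)/6 = 30/6 = 5

Forward pass:
ES_A = 0; EF_A = 9
ES_B = 0; EF_B = 7
ES_C = 0; EF_C = 11
ES_D = 7; EF_D = 7+5 = 12
ES_E = 7; EF_E = 7+14 = 21
ES_F = 11; EF_F = 11+2 = 13
ES_G = max(EF_B=7, EF_E=21) = 21; EF_G = 21+3 = 24
ES_H = max(EF_A=9, EF_C=11) = 11; EF_H = 11+13 = 24
ES_I = max(EF_C=11, EF_E=21) = 21; EF_I = 21+10 = 31
ES_J = max(EF_A=9, EF_D=12, EF_F=13, EF_G=24, EF_H=24, EF_I=31) = 31; EF_J = 31+5 = 36
Expected project duration μ = 36 days. Critical path: B → E → I → J.

Backward pass:
LF_J = 36; LS_J = 36−5 = 31
LF_I = LS_J = 31; LS_I = 31−10 = 21
LF_H = LS_J = 31; LS_H = 31−13 = 18
LF_G = LS_J = 31; LS_G = 31−3 = 28
LF_F = LS_J = 31; LS_F = 31−2 = 29
LF_E = min(LS_G=28, LS_I=21) = 21; LS_E = 21−14 = 7
LF_D = LS_J = 31; LS_D = 31−5 = 26
LF_C = min(LS_F=29, LS_H=18, LS_I=21) = 18; LS_C = 18−11 = 7
LF_B = min(LS_D=26, LS_E=7, LS_G=28) = 7; LS_B = 7−7 = 0
LF_A = min(LS_H=18, LS_J=31) = 18; LS_A = 18−9 = 9
Slack_G = LS_G − ES_G = 28 − 21 = 7

7 days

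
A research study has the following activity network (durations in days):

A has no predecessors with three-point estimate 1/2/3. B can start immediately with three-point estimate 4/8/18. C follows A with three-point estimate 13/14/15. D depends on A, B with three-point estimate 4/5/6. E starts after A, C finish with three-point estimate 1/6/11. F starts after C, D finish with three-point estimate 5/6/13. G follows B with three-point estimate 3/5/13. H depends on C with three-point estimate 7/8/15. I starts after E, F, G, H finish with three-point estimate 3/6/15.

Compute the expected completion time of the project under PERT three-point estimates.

32 days

te_A = (1 + 4·2 + 3)/6 = 12/6 = 2
te_B = (4 + 4·8 + 18)/6 = 54/6 = 9
te_C = (13 + 4·14 + 15)/6 = 84/6 = 14
te_D = (4 + 4·5 + 6)/6 = 30/6 = 5
te_E = (1 + 4·6 + 11)/6 = 36/6 = 6
te_F = (5 + 4·6 + 13)/6 = 42/6 = 7
te_G = (3 + 4·5 + 13)/6 = 36/6 = 6
te_H = (7 + 4·8 + 15)/6 = 54/6 = 9
te_I = (3 + 4·6 + 15)/6 = 42/6 = 7

Forward pass:
ES_A = 0; EF_A = 2
ES_B = 0; EF_B = 9
ES_C = 2; EF_C = 2+14 = 16
ES_D = max(EF_A=2, EF_B=9) = 9; EF_D = 9+5 = 14
ES_E = max(EF_A=2, EF_C=16) = 16; EF_E = 16+6 = 22
ES_F = max(EF_C=16, EF_D=14) = 16; EF_F = 16+7 = 23
ES_G = 9; EF_G = 9+6 = 15
ES_H = 16; EF_H = 16+9 = 25
ES_I = max(EF_E=22, EF_F=23, EF_G=15, EF_H=25) = 25; EF_I = 25+7 = 32
Expected project duration μ = 32 days. Critical path: A → C → H → I.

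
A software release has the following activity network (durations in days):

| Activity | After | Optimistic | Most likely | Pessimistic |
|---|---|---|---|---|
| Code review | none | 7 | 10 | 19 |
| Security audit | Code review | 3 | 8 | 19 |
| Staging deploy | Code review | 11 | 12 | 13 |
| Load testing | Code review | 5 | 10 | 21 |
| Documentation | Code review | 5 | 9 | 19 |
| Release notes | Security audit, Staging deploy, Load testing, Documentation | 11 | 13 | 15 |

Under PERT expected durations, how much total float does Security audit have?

te_Code review = (7 + 4·10 + 19)/6 = 66/6 = 11
te_Security audit = (3 + 4·8 + 19)/6 = 54/6 = 9
te_Staging deploy = (11 + 4·12 + 13)/6 = 72/6 = 12
te_Load testing = (5 + 4·10 + 21)/6 = 66/6 = 11
te_Documentation = (5 + 4·9 + 19)/6 = 60/6 = 10
te_Release notes = (11 + 4·13 + 15)/6 = 78/6 = 13

Forward pass:
ES_Code review = 0; EF_Code review = 11
ES_Security audit = 11; EF_Security audit = 11+9 = 20
ES_Staging deploy = 11; EF_Staging deploy = 11+12 = 23
ES_Load testing = 11; EF_Load testing = 11+11 = 22
ES_Documentation = 11; EF_Documentation = 11+10 = 21
ES_Release notes = max(EF_Security audit=20, EF_Staging deploy=23, EF_Load testing=22, EF_Documentation=21) = 23; EF_Release notes = 23+13 = 36
Expected project duration μ = 36 days. Critical path: Code review → Staging deploy → Release notes.

Backward pass:
LF_Release notes = 36; LS_Release notes = 36−13 = 23
LF_Documentation = LS_Release notes = 23; LS_Documentation = 23−10 = 13
LF_Load testing = LS_Release notes = 23; LS_Load testing = 23−11 = 12
LF_Staging deploy = LS_Release notes = 23; LS_Staging deploy = 23−12 = 11
LF_Security audit = LS_Release notes = 23; LS_Security audit = 23−9 = 14
LF_Code review = min(LS_Security audit=14, LS_Staging deploy=11, LS_Load testing=12, LS_Documentation=13) = 11; LS_Code review = 11−11 = 0
Slack_Security audit = LS_Security audit − ES_Security audit = 14 − 11 = 3

3 days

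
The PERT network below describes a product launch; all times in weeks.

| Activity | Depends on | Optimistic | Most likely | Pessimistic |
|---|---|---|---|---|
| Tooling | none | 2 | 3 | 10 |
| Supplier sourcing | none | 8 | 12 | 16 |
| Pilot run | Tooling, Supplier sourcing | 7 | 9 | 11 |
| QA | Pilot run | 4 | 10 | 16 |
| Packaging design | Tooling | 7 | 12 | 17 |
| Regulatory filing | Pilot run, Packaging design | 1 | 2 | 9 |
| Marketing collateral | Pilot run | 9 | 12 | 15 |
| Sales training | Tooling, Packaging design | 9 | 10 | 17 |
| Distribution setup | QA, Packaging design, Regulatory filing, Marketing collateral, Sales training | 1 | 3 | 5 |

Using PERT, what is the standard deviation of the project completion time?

te_Tooling = (2 + 4·3 + 10)/6 = 24/6 = 4; σ²_Tooling = ((10−2)/6)² = 1.778
te_Supplier sourcing = (8 + 4·12 + 16)/6 = 72/6 = 12; σ²_Supplier sourcing = ((16−8)/6)² = 1.778
te_Pilot run = (7 + 4·9 + 11)/6 = 54/6 = 9; σ²_Pilot run = ((11−7)/6)² = 0.444
te_QA = (4 + 4·10 + 16)/6 = 60/6 = 10; σ²_QA = ((16−4)/6)² = 4.000
te_Packaging design = (7 + 4·12 + 17)/6 = 72/6 = 12; σ²_Packaging design = ((17−7)/6)² = 2.778
te_Regulatory filing = (1 + 4·2 + 9)/6 = 18/6 = 3; σ²_Regulatory filing = ((9−1)/6)² = 1.778
te_Marketing collateral = (9 + 4·12 + 15)/6 = 72/6 = 12; σ²_Marketing collateral = ((15−9)/6)² = 1.000
te_Sales training = (9 + 4·10 + 17)/6 = 66/6 = 11; σ²_Sales training = ((17−9)/6)² = 1.778
te_Distribution setup = (1 + 4·3 + 5)/6 = 18/6 = 3; σ²_Distribution setup = ((5−1)/6)² = 0.444

Forward pass:
ES_Tooling = 0; EF_Tooling = 4
ES_Supplier sourcing = 0; EF_Supplier sourcing = 12
ES_Pilot run = max(EF_Tooling=4, EF_Supplier sourcing=12) = 12; EF_Pilot run = 12+9 = 21
ES_QA = 21; EF_QA = 21+10 = 31
ES_Packaging design = 4; EF_Packaging design = 4+12 = 16
ES_Regulatory filing = max(EF_Pilot run=21, EF_Packaging design=16) = 21; EF_Regulatory filing = 21+3 = 24
ES_Marketing collateral = 21; EF_Marketing collateral = 21+12 = 33
ES_Sales training = max(EF_Tooling=4, EF_Packaging design=16) = 16; EF_Sales training = 16+11 = 27
ES_Distribution setup = max(EF_QA=31, EF_Packaging design=16, EF_Regulatory filing=24, EF_Marketing collateral=33, EF_Sales training=27) = 33; EF_Distribution setup = 33+3 = 36
Expected project duration μ = 36 weeks. Critical path: Supplier sourcing → Pilot run → Marketing collateral → Distribution setup.

Variance along critical path = 1.778 + 0.444 + 1.000 + 0.444 = 3.667
σ = √3.667 = 1.915 weeks

1.91 weeks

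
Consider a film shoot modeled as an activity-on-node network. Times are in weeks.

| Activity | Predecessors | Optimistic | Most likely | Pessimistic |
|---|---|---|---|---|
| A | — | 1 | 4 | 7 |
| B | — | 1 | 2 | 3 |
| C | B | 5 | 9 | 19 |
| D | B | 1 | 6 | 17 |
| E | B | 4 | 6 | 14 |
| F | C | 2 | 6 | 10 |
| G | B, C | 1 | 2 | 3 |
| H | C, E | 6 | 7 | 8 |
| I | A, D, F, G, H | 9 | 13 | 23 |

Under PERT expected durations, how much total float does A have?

15 weeks

te_A = (1 + 4·4 + 7)/6 = 24/6 = 4
te_B = (1 + 4·2 + 3)/6 = 12/6 = 2
te_C = (5 + 4·9 + 19)/6 = 60/6 = 10
te_D = (1 + 4·6 + 17)/6 = 42/6 = 7
te_E = (4 + 4·6 + 14)/6 = 42/6 = 7
te_F = (2 + 4·6 + 10)/6 = 36/6 = 6
te_G = (1 + 4·2 + 3)/6 = 12/6 = 2
te_H = (6 + 4·7 + 8)/6 = 42/6 = 7
te_I = (9 + 4·13 + 23)/6 = 84/6 = 14

Forward pass:
ES_A = 0; EF_A = 4
ES_B = 0; EF_B = 2
ES_C = 2; EF_C = 2+10 = 12
ES_D = 2; EF_D = 2+7 = 9
ES_E = 2; EF_E = 2+7 = 9
ES_F = 12; EF_F = 12+6 = 18
ES_G = max(EF_B=2, EF_C=12) = 12; EF_G = 12+2 = 14
ES_H = max(EF_C=12, EF_E=9) = 12; EF_H = 12+7 = 19
ES_I = max(EF_A=4, EF_D=9, EF_F=18, EF_G=14, EF_H=19) = 19; EF_I = 19+14 = 33
Expected project duration μ = 33 weeks. Critical path: B → C → H → I.

Backward pass:
LF_I = 33; LS_I = 33−14 = 19
LF_H = LS_I = 19; LS_H = 19−7 = 12
LF_G = LS_I = 19; LS_G = 19−2 = 17
LF_F = LS_I = 19; LS_F = 19−6 = 13
LF_E = LS_H = 12; LS_E = 12−7 = 5
LF_D = LS_I = 19; LS_D = 19−7 = 12
LF_C = min(LS_F=13, LS_G=17, LS_H=12) = 12; LS_C = 12−10 = 2
LF_B = min(LS_C=2, LS_D=12, LS_E=5, LS_G=17) = 2; LS_B = 2−2 = 0
LF_A = LS_I = 19; LS_A = 19−4 = 15
Slack_A = LS_A − ES_A = 15 − 0 = 15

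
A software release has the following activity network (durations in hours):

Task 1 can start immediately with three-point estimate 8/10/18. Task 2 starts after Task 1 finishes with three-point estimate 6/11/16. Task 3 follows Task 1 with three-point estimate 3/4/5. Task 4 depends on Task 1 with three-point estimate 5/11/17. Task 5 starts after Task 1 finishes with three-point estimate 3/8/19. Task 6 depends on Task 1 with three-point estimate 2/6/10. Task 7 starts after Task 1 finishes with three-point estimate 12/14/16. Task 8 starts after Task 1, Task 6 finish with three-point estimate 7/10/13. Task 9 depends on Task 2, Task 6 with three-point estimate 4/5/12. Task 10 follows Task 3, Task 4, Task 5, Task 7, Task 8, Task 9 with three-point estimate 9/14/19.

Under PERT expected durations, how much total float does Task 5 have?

te_Task 1 = (8 + 4·10 + 18)/6 = 66/6 = 11
te_Task 2 = (6 + 4·11 + 16)/6 = 66/6 = 11
te_Task 3 = (3 + 4·4 + 5)/6 = 24/6 = 4
te_Task 4 = (5 + 4·11 + 17)/6 = 66/6 = 11
te_Task 5 = (3 + 4·8 + 19)/6 = 54/6 = 9
te_Task 6 = (2 + 4·6 + 10)/6 = 36/6 = 6
te_Task 7 = (12 + 4·14 + 16)/6 = 84/6 = 14
te_Task 8 = (7 + 4·10 + 13)/6 = 60/6 = 10
te_Task 9 = (4 + 4·5 + 12)/6 = 36/6 = 6
te_Task 10 = (9 + 4·14 + 19)/6 = 84/6 = 14

Forward pass:
ES_Task 1 = 0; EF_Task 1 = 11
ES_Task 2 = 11; EF_Task 2 = 11+11 = 22
ES_Task 3 = 11; EF_Task 3 = 11+4 = 15
ES_Task 4 = 11; EF_Task 4 = 11+11 = 22
ES_Task 5 = 11; EF_Task 5 = 11+9 = 20
ES_Task 6 = 11; EF_Task 6 = 11+6 = 17
ES_Task 7 = 11; EF_Task 7 = 11+14 = 25
ES_Task 8 = max(EF_Task 1=11, EF_Task 6=17) = 17; EF_Task 8 = 17+10 = 27
ES_Task 9 = max(EF_Task 2=22, EF_Task 6=17) = 22; EF_Task 9 = 22+6 = 28
ES_Task 10 = max(EF_Task 3=15, EF_Task 4=22, EF_Task 5=20, EF_Task 7=25, EF_Task 8=27, EF_Task 9=28) = 28; EF_Task 10 = 28+14 = 42
Expected project duration μ = 42 hours. Critical path: Task 1 → Task 2 → Task 9 → Task 10.

Backward pass:
LF_Task 10 = 42; LS_Task 10 = 42−14 = 28
LF_Task 9 = LS_Task 10 = 28; LS_Task 9 = 28−6 = 22
LF_Task 8 = LS_Task 10 = 28; LS_Task 8 = 28−10 = 18
LF_Task 7 = LS_Task 10 = 28; LS_Task 7 = 28−14 = 14
LF_Task 6 = min(LS_Task 8=18, LS_Task 9=22) = 18; LS_Task 6 = 18−6 = 12
LF_Task 5 = LS_Task 10 = 28; LS_Task 5 = 28−9 = 19
LF_Task 4 = LS_Task 10 = 28; LS_Task 4 = 28−11 = 17
LF_Task 3 = LS_Task 10 = 28; LS_Task 3 = 28−4 = 24
LF_Task 2 = LS_Task 9 = 22; LS_Task 2 = 22−11 = 11
LF_Task 1 = min(LS_Task 2=11, LS_Task 3=24, LS_Task 4=17, LS_Task 5=19, LS_Task 6=12, LS_Task 7=14, LS_Task 8=18) = 11; LS_Task 1 = 11−11 = 0
Slack_Task 5 = LS_Task 5 − ES_Task 5 = 19 − 11 = 8

8 hours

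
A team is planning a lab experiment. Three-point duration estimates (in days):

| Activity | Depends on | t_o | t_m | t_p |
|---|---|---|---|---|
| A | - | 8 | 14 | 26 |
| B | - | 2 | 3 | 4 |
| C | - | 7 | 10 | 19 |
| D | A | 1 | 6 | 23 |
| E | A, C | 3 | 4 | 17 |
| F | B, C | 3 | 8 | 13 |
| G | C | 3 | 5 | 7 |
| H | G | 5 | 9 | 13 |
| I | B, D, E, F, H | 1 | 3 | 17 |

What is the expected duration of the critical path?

te_A = (8 + 4·14 + 26)/6 = 90/6 = 15
te_B = (2 + 4·3 + 4)/6 = 18/6 = 3
te_C = (7 + 4·10 + 19)/6 = 66/6 = 11
te_D = (1 + 4·6 + 23)/6 = 48/6 = 8
te_E = (3 + 4·4 + 17)/6 = 36/6 = 6
te_F = (3 + 4·8 + 13)/6 = 48/6 = 8
te_G = (3 + 4·5 + 7)/6 = 30/6 = 5
te_H = (5 + 4·9 + 13)/6 = 54/6 = 9
te_I = (1 + 4·3 + 17)/6 = 30/6 = 5

Forward pass:
ES_A = 0; EF_A = 15
ES_B = 0; EF_B = 3
ES_C = 0; EF_C = 11
ES_D = 15; EF_D = 15+8 = 23
ES_E = max(EF_A=15, EF_C=11) = 15; EF_E = 15+6 = 21
ES_F = max(EF_B=3, EF_C=11) = 11; EF_F = 11+8 = 19
ES_G = 11; EF_G = 11+5 = 16
ES_H = 16; EF_H = 16+9 = 25
ES_I = max(EF_B=3, EF_D=23, EF_E=21, EF_F=19, EF_H=25) = 25; EF_I = 25+5 = 30
Expected project duration μ = 30 days. Critical path: C → G → H → I.

30 days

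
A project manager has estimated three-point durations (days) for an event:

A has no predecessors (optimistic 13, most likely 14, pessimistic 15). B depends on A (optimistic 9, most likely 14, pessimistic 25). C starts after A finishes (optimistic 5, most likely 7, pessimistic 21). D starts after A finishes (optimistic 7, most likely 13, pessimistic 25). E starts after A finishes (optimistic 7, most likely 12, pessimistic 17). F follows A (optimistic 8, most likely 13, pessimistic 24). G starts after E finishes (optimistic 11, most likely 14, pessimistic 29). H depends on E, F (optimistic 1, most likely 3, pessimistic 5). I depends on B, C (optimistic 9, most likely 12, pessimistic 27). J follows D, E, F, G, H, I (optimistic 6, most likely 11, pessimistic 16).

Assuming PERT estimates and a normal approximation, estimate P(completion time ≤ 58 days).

0.821

te_A = (13 + 4·14 + 15)/6 = 84/6 = 14; σ²_A = ((15−13)/6)² = 0.111
te_B = (9 + 4·14 + 25)/6 = 90/6 = 15; σ²_B = ((25−9)/6)² = 7.111
te_C = (5 + 4·7 + 21)/6 = 54/6 = 9; σ²_C = ((21−5)/6)² = 7.111
te_D = (7 + 4·13 + 25)/6 = 84/6 = 14; σ²_D = ((25−7)/6)² = 9.000
te_E = (7 + 4·12 + 17)/6 = 72/6 = 12; σ²_E = ((17−7)/6)² = 2.778
te_F = (8 + 4·13 + 24)/6 = 84/6 = 14; σ²_F = ((24−8)/6)² = 7.111
te_G = (11 + 4·14 + 29)/6 = 96/6 = 16; σ²_G = ((29−11)/6)² = 9.000
te_H = (1 + 4·3 + 5)/6 = 18/6 = 3; σ²_H = ((5−1)/6)² = 0.444
te_I = (9 + 4·12 + 27)/6 = 84/6 = 14; σ²_I = ((27−9)/6)² = 9.000
te_J = (6 + 4·11 + 16)/6 = 66/6 = 11; σ²_J = ((16−6)/6)² = 2.778

Forward pass:
ES_A = 0; EF_A = 14
ES_B = 14; EF_B = 14+15 = 29
ES_C = 14; EF_C = 14+9 = 23
ES_D = 14; EF_D = 14+14 = 28
ES_E = 14; EF_E = 14+12 = 26
ES_F = 14; EF_F = 14+14 = 28
ES_G = 26; EF_G = 26+16 = 42
ES_H = max(EF_E=26, EF_F=28) = 28; EF_H = 28+3 = 31
ES_I = max(EF_B=29, EF_C=23) = 29; EF_I = 29+14 = 43
ES_J = max(EF_D=28, EF_E=26, EF_F=28, EF_G=42, EF_H=31, EF_I=43) = 43; EF_J = 43+11 = 54
Expected project duration μ = 54 days. Critical path: A → B → I → J.

Variance along critical path = 0.111 + 7.111 + 9.000 + 2.778 = 19.000; σ = √19.000 = 4.359 days.
Z = (58 − 54) / 4.359 = 0.918
P(T ≤ 58) = Φ(0.918) ≈ 0.821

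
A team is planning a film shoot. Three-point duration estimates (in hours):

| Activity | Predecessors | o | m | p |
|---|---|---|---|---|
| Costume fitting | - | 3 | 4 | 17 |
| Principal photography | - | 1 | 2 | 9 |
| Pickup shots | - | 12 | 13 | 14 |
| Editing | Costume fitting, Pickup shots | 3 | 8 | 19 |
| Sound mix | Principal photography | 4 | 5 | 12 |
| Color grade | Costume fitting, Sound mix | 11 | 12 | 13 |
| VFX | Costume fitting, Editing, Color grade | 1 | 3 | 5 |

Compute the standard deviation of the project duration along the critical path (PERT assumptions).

2.77 hours

te_Costume fitting = (3 + 4·4 + 17)/6 = 36/6 = 6; σ²_Costume fitting = ((17−3)/6)² = 5.444
te_Principal photography = (1 + 4·2 + 9)/6 = 18/6 = 3; σ²_Principal photography = ((9−1)/6)² = 1.778
te_Pickup shots = (12 + 4·13 + 14)/6 = 78/6 = 13; σ²_Pickup shots = ((14−12)/6)² = 0.111
te_Editing = (3 + 4·8 + 19)/6 = 54/6 = 9; σ²_Editing = ((19−3)/6)² = 7.111
te_Sound mix = (4 + 4·5 + 12)/6 = 36/6 = 6; σ²_Sound mix = ((12−4)/6)² = 1.778
te_Color grade = (11 + 4·12 + 13)/6 = 72/6 = 12; σ²_Color grade = ((13−11)/6)² = 0.111
te_VFX = (1 + 4·3 + 5)/6 = 18/6 = 3; σ²_VFX = ((5−1)/6)² = 0.444

Forward pass:
ES_Costume fitting = 0; EF_Costume fitting = 6
ES_Principal photography = 0; EF_Principal photography = 3
ES_Pickup shots = 0; EF_Pickup shots = 13
ES_Editing = max(EF_Costume fitting=6, EF_Pickup shots=13) = 13; EF_Editing = 13+9 = 22
ES_Sound mix = 3; EF_Sound mix = 3+6 = 9
ES_Color grade = max(EF_Costume fitting=6, EF_Sound mix=9) = 9; EF_Color grade = 9+12 = 21
ES_VFX = max(EF_Costume fitting=6, EF_Editing=22, EF_Color grade=21) = 22; EF_VFX = 22+3 = 25
Expected project duration μ = 25 hours. Critical path: Pickup shots → Editing → VFX.

Variance along critical path = 0.111 + 7.111 + 0.444 = 7.667
σ = √7.667 = 2.769 hours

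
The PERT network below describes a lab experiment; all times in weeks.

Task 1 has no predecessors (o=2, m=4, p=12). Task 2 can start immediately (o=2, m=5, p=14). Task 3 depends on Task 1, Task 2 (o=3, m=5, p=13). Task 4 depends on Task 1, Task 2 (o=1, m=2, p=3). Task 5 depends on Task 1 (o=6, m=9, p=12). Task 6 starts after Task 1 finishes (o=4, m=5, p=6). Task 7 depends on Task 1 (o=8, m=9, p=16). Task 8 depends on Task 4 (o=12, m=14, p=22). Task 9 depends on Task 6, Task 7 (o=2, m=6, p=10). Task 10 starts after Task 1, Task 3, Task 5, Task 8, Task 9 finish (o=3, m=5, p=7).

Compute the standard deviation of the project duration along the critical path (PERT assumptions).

2.71 weeks

te_Task 1 = (2 + 4·4 + 12)/6 = 30/6 = 5; σ²_Task 1 = ((12−2)/6)² = 2.778
te_Task 2 = (2 + 4·5 + 14)/6 = 36/6 = 6; σ²_Task 2 = ((14−2)/6)² = 4.000
te_Task 3 = (3 + 4·5 + 13)/6 = 36/6 = 6; σ²_Task 3 = ((13−3)/6)² = 2.778
te_Task 4 = (1 + 4·2 + 3)/6 = 12/6 = 2; σ²_Task 4 = ((3−1)/6)² = 0.111
te_Task 5 = (6 + 4·9 + 12)/6 = 54/6 = 9; σ²_Task 5 = ((12−6)/6)² = 1.000
te_Task 6 = (4 + 4·5 + 6)/6 = 30/6 = 5; σ²_Task 6 = ((6−4)/6)² = 0.111
te_Task 7 = (8 + 4·9 + 16)/6 = 60/6 = 10; σ²_Task 7 = ((16−8)/6)² = 1.778
te_Task 8 = (12 + 4·14 + 22)/6 = 90/6 = 15; σ²_Task 8 = ((22−12)/6)² = 2.778
te_Task 9 = (2 + 4·6 + 10)/6 = 36/6 = 6; σ²_Task 9 = ((10−2)/6)² = 1.778
te_Task 10 = (3 + 4·5 + 7)/6 = 30/6 = 5; σ²_Task 10 = ((7−3)/6)² = 0.444

Forward pass:
ES_Task 1 = 0; EF_Task 1 = 5
ES_Task 2 = 0; EF_Task 2 = 6
ES_Task 3 = max(EF_Task 1=5, EF_Task 2=6) = 6; EF_Task 3 = 6+6 = 12
ES_Task 4 = max(EF_Task 1=5, EF_Task 2=6) = 6; EF_Task 4 = 6+2 = 8
ES_Task 5 = 5; EF_Task 5 = 5+9 = 14
ES_Task 6 = 5; EF_Task 6 = 5+5 = 10
ES_Task 7 = 5; EF_Task 7 = 5+10 = 15
ES_Task 8 = 8; EF_Task 8 = 8+15 = 23
ES_Task 9 = max(EF_Task 6=10, EF_Task 7=15) = 15; EF_Task 9 = 15+6 = 21
ES_Task 10 = max(EF_Task 1=5, EF_Task 3=12, EF_Task 5=14, EF_Task 8=23, EF_Task 9=21) = 23; EF_Task 10 = 23+5 = 28
Expected project duration μ = 28 weeks. Critical path: Task 2 → Task 4 → Task 8 → Task 10.

Variance along critical path = 4.000 + 0.111 + 2.778 + 0.444 = 7.333
σ = √7.333 = 2.708 weeks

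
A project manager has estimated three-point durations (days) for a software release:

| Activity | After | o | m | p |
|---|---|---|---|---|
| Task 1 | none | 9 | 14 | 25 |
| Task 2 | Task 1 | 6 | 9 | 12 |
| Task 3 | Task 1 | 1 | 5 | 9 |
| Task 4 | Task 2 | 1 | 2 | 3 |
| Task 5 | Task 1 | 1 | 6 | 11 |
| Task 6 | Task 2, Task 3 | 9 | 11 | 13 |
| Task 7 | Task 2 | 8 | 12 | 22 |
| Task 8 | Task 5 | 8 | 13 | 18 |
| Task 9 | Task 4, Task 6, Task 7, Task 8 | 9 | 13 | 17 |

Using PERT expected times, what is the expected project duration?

50 days

te_Task 1 = (9 + 4·14 + 25)/6 = 90/6 = 15
te_Task 2 = (6 + 4·9 + 12)/6 = 54/6 = 9
te_Task 3 = (1 + 4·5 + 9)/6 = 30/6 = 5
te_Task 4 = (1 + 4·2 + 3)/6 = 12/6 = 2
te_Task 5 = (1 + 4·6 + 11)/6 = 36/6 = 6
te_Task 6 = (9 + 4·11 + 13)/6 = 66/6 = 11
te_Task 7 = (8 + 4·12 + 22)/6 = 78/6 = 13
te_Task 8 = (8 + 4·13 + 18)/6 = 78/6 = 13
te_Task 9 = (9 + 4·13 + 17)/6 = 78/6 = 13

Forward pass:
ES_Task 1 = 0; EF_Task 1 = 15
ES_Task 2 = 15; EF_Task 2 = 15+9 = 24
ES_Task 3 = 15; EF_Task 3 = 15+5 = 20
ES_Task 4 = 24; EF_Task 4 = 24+2 = 26
ES_Task 5 = 15; EF_Task 5 = 15+6 = 21
ES_Task 6 = max(EF_Task 2=24, EF_Task 3=20) = 24; EF_Task 6 = 24+11 = 35
ES_Task 7 = 24; EF_Task 7 = 24+13 = 37
ES_Task 8 = 21; EF_Task 8 = 21+13 = 34
ES_Task 9 = max(EF_Task 4=26, EF_Task 6=35, EF_Task 7=37, EF_Task 8=34) = 37; EF_Task 9 = 37+13 = 50
Expected project duration μ = 50 days. Critical path: Task 1 → Task 2 → Task 7 → Task 9.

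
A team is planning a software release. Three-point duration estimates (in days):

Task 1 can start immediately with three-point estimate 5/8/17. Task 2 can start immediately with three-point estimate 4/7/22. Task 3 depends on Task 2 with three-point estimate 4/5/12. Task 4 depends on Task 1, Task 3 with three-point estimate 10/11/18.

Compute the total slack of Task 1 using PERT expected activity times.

6 days

te_Task 1 = (5 + 4·8 + 17)/6 = 54/6 = 9
te_Task 2 = (4 + 4·7 + 22)/6 = 54/6 = 9
te_Task 3 = (4 + 4·5 + 12)/6 = 36/6 = 6
te_Task 4 = (10 + 4·11 + 18)/6 = 72/6 = 12

Forward pass:
ES_Task 1 = 0; EF_Task 1 = 9
ES_Task 2 = 0; EF_Task 2 = 9
ES_Task 3 = 9; EF_Task 3 = 9+6 = 15
ES_Task 4 = max(EF_Task 1=9, EF_Task 3=15) = 15; EF_Task 4 = 15+12 = 27
Expected project duration μ = 27 days. Critical path: Task 2 → Task 3 → Task 4.

Backward pass:
LF_Task 4 = 27; LS_Task 4 = 27−12 = 15
LF_Task 3 = LS_Task 4 = 15; LS_Task 3 = 15−6 = 9
LF_Task 2 = LS_Task 3 = 9; LS_Task 2 = 9−9 = 0
LF_Task 1 = LS_Task 4 = 15; LS_Task 1 = 15−9 = 6
Slack_Task 1 = LS_Task 1 − ES_Task 1 = 6 − 0 = 6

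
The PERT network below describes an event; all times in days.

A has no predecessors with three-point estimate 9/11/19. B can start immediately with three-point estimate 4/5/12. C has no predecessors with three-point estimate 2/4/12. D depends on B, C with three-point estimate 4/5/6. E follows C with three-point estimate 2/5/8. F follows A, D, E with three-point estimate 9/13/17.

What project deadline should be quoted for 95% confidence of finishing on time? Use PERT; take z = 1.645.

te_A = (9 + 4·11 + 19)/6 = 72/6 = 12; σ²_A = ((19−9)/6)² = 2.778
te_B = (4 + 4·5 + 12)/6 = 36/6 = 6; σ²_B = ((12−4)/6)² = 1.778
te_C = (2 + 4·4 + 12)/6 = 30/6 = 5; σ²_C = ((12−2)/6)² = 2.778
te_D = (4 + 4·5 + 6)/6 = 30/6 = 5; σ²_D = ((6−4)/6)² = 0.111
te_E = (2 + 4·5 + 8)/6 = 30/6 = 5; σ²_E = ((8−2)/6)² = 1.000
te_F = (9 + 4·13 + 17)/6 = 78/6 = 13; σ²_F = ((17−9)/6)² = 1.778

Forward pass:
ES_A = 0; EF_A = 12
ES_B = 0; EF_B = 6
ES_C = 0; EF_C = 5
ES_D = max(EF_B=6, EF_C=5) = 6; EF_D = 6+5 = 11
ES_E = 5; EF_E = 5+5 = 10
ES_F = max(EF_A=12, EF_D=11, EF_E=10) = 12; EF_F = 12+13 = 25
Expected project duration μ = 25 days. Critical path: A → F.

Variance along critical path = 2.778 + 1.778 = 4.556; σ = 2.134 days.
D = μ + z·σ = 25 + 1.645·2.134 = 28.5 days

28.5 days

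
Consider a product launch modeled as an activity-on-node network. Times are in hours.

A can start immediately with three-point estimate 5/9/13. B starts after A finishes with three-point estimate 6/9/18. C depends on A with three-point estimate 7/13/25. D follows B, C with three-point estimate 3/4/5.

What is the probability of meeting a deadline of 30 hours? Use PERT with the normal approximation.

te_A = (5 + 4·9 + 13)/6 = 54/6 = 9; σ²_A = ((13−5)/6)² = 1.778
te_B = (6 + 4·9 + 18)/6 = 60/6 = 10; σ²_B = ((18−6)/6)² = 4.000
te_C = (7 + 4·13 + 25)/6 = 84/6 = 14; σ²_C = ((25−7)/6)² = 9.000
te_D = (3 + 4·4 + 5)/6 = 24/6 = 4; σ²_D = ((5−3)/6)² = 0.111

Forward pass:
ES_A = 0; EF_A = 9
ES_B = 9; EF_B = 9+10 = 19
ES_C = 9; EF_C = 9+14 = 23
ES_D = max(EF_B=19, EF_C=23) = 23; EF_D = 23+4 = 27
Expected project duration μ = 27 hours. Critical path: A → C → D.

Variance along critical path = 1.778 + 9.000 + 0.111 = 10.889; σ = √10.889 = 3.300 hours.
Z = (30 − 27) / 3.300 = 0.909
P(T ≤ 30) = Φ(0.909) ≈ 0.818

0.818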